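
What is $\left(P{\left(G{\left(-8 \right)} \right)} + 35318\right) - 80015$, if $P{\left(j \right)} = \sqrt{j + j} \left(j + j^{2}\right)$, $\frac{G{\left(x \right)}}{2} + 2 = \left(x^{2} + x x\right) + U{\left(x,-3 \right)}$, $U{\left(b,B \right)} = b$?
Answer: $-44697 + 111864 \sqrt{118} \approx 1.1705 \cdot 10^{6}$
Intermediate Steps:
$G{\left(x \right)} = -4 + 2 x + 4 x^{2}$ ($G{\left(x \right)} = -4 + 2 \left(\left(x^{2} + x x\right) + x\right) = -4 + 2 \left(\left(x^{2} + x^{2}\right) + x\right) = -4 + 2 \left(2 x^{2} + x\right) = -4 + 2 \left(x + 2 x^{2}\right) = -4 + \left(2 x + 4 x^{2}\right) = -4 + 2 x + 4 x^{2}$)
$P{\left(j \right)} = \sqrt{2} \sqrt{j} \left(j + j^{2}\right)$ ($P{\left(j \right)} = \sqrt{2 j} \left(j + j^{2}\right) = \sqrt{2} \sqrt{j} \left(j + j^{2}\right)$)
$\left(P{\left(G{\left(-8 \right)} \right)} + 35318\right) - 80015 = \left(\sqrt{2} \left(-4 + 2 \left(-8\right) + 4 \left(-8\right)^{2}\right)^{\frac{3}{2}} \left(1 + \left(-4 + 2 \left(-8\right) + 4 \left(-8\right)^{2}\right)\right) + 35318\right) - 80015 = \left(\sqrt{2} \left(-4 - 16 + 4 \cdot 64\right)^{\frac{3}{2}} \left(1 - -236\right) + 35318\right) - 80015 = \left(\sqrt{2} \left(-4 - 16 + 256\right)^{\frac{3}{2}} \left(1 - -236\right) + 35318\right) - 80015 = \left(\sqrt{2} \cdot 236^{\frac{3}{2}} \left(1 + 236\right) + 35318\right) - 80015 = \left(\sqrt{2} \cdot 472 \sqrt{59} \cdot 237 + 35318\right) - 80015 = \left(111864 \sqrt{118} + 35318\right) - 80015 = \left(35318 + 111864 \sqrt{118}\right) - 80015 = -44697 + 111864 \sqrt{118}$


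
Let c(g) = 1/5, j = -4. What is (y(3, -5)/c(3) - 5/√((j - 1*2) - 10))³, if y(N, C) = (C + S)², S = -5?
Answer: 499990625/4 + 59999875*I/64 ≈ 1.25e+8 + 9.375e+5*I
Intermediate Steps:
c(g) = ⅕
y(N, C) = (-5 + C)² (y(N, C) = (C - 5)² = (-5 + C)²)
(y(3, -5)/c(3) - 5/√((j - 1*2) - 10))³ = ((-5 - 5)²/(⅕) - 5/√((-4 - 1*2) - 10))³ = ((-10)²*5 - 5/√((-4 - 2) - 10))³ = (100*5 - 5/√(-6 - 10))³ = (500 - 5*(-I/4))³ = (500 - (-5)*I/4)³ = (500 + 5*I/4)³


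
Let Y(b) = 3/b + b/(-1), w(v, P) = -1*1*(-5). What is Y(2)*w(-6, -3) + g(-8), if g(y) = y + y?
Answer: -37/2 ≈ -18.500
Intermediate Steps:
w(v, P) = 5 (w(v, P) = -1*(-5) = 5)
g(y) = 2*y
Y(b) = -b + 3/b (Y(b) = 3/b + b*(-1) = 3/b - b = -b + 3/b)
Y(2)*w(-6, -3) + g(-8) = (-1*2 + 3/2)*5 + 2*(-8) = (-2 + 3*(½))*5 - 16 = (-2 + 3/2)*5 - 16 = -½*5 - 16 = -5/2 - 16 = -37/2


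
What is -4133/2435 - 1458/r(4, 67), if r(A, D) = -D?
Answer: 3273319/163145 ≈ 20.064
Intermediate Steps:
-4133/2435 - 1458/r(4, 67) = -4133/2435 - 1458/((-1*67)) = -4133*1/2435 - 1458/(-67) = -4133/2435 - 1458*(-1/67) = -4133/2435 + 1458/67 = 3273319/163145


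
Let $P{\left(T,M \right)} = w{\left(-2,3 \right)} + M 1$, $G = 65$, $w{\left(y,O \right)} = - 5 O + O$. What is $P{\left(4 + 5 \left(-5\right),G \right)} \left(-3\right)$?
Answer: $-159$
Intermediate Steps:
$w{\left(y,O \right)} = - 4 O$
$P{\left(T,M \right)} = -12 + M$ ($P{\left(T,M \right)} = \left(-4\right) 3 + M 1 = -12 + M$)
$P{\left(4 + 5 \left(-5\right),G \right)} \left(-3\right) = \left(-12 + 65\right) \left(-3\right) = 53 \left(-3\right) = -159$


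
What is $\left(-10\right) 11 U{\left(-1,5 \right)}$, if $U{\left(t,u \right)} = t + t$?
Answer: $220$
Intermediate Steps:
$U{\left(t,u \right)} = 2 t$
$\left(-10\right) 11 U{\left(-1,5 \right)} = \left(-10\right) 11 \cdot 2 \left(-1\right) = \left(-110\right) \left(-2\right) = 220$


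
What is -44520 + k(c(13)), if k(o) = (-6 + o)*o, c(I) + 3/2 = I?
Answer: -177827/4 ≈ -44457.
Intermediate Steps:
c(I) = -3/2 + I
k(o) = o*(-6 + o)
-44520 + k(c(13)) = -44520 + (-3/2 + 13)*(-6 + (-3/2 + 13)) = -44520 + 23*(-6 + 23/2)/2 = -44520 + (23/2)*(11/2) = -44520 + 253/4 = -177827/4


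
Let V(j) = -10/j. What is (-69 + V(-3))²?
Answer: 38809/9 ≈ 4312.1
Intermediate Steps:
(-69 + V(-3))² = (-69 - 10/(-3))² = (-69 - 10*(-⅓))² = (-69 + 10/3)² = (-197/3)² = 38809/9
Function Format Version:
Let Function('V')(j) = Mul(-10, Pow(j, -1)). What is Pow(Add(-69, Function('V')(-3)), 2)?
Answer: Rational(38809, 9) ≈ 4312.1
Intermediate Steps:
Pow(Add(-69, Function('V')(-3)), 2) = Pow(Add(-69, Mul(-10, Pow(-3, -1))), 2) = Pow(Add(-69, Mul(-10, Rational(-1, 3))), 2) = Pow(Add(-69, Rational(10, 3)), 2) = Pow(Rational(-197, 3), 2) = Rational(38809, 9)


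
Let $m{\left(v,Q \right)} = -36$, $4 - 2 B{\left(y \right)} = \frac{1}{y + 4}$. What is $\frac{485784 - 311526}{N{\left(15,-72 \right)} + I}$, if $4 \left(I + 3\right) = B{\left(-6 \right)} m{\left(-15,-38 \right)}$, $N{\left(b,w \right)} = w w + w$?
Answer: $\frac{232344}{6785} \approx 34.244$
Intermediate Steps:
$B{\left(y \right)} = 2 - \frac{1}{2 \left(4 + y\right)}$ ($B{\left(y \right)} = 2 - \frac{1}{2 \left(y + 4\right)} = 2 - \frac{1}{2 \left(4 + y\right)}$)
$N{\left(b,w \right)} = w + w^{2}$ ($N{\left(b,w \right)} = w^{2} + w = w + w^{2}$)
$I = - \frac{93}{4}$ ($I = -3 + \frac{\frac{15 + 4 \left(-6\right)}{2 \left(4 - 6\right)} \left(-36\right)}{4} = -3 + \frac{\frac{15 - 24}{2 \left(-2\right)} \left(-36\right)}{4} = -3 + \frac{\frac{1}{2} \left(- \frac{1}{2}\right) \left(-9\right) \left(-36\right)}{4} = -3 + \frac{\frac{9}{4} \left(-36\right)}{4} = -3 + \frac{1}{4} \left(-81\right) = -3 - \frac{81}{4} = - \frac{93}{4} \approx -23.25$)
$\frac{485784 - 311526}{N{\left(15,-72 \right)} + I} = \frac{485784 - 311526}{- 72 \left(1 - 72\right) - \frac{93}{4}} = \frac{174258}{\left(-72\right) \left(-71\right) - \frac{93}{4}} = \frac{174258}{5112 - \frac{93}{4}} = \frac{174258}{\frac{20355}{4}} = 174258 \cdot \frac{4}{20355} = \frac{232344}{6785}$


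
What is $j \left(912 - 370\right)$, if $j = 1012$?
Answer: $548504$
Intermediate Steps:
$j \left(912 - 370\right) = 1012 \left(912 - 370\right) = 1012 \cdot 542 = 548504$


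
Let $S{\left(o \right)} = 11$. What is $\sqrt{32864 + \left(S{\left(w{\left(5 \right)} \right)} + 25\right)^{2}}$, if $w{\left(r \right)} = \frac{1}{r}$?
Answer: $4 \sqrt{2135} \approx 184.82$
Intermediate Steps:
$\sqrt{32864 + \left(S{\left(w{\left(5 \right)} \right)} + 25\right)^{2}} = \sqrt{32864 + \left(11 + 25\right)^{2}} = \sqrt{32864 + 36^{2}} = \sqrt{32864 + 1296} = \sqrt{34160} = 4 \sqrt{2135}$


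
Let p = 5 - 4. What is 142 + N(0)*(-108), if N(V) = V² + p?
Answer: 34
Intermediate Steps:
p = 1
N(V) = 1 + V² (N(V) = V² + 1 = 1 + V²)
142 + N(0)*(-108) = 142 + (1 + 0²)*(-108) = 142 + (1 + 0)*(-108) = 142 + 1*(-108) = 142 - 108 = 34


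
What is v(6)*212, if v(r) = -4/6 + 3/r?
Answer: -106/3 ≈ -35.333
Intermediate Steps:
v(r) = -2/3 + 3/r (v(r) = -4*1/6 + 3/r = -2/3 + 3/r)
v(6)*212 = (-2/3 + 3/6)*212 = (-2/3 + 3*(1/6))*212 = (-2/3 + 1/2)*212 = -1/6*212 = -106/3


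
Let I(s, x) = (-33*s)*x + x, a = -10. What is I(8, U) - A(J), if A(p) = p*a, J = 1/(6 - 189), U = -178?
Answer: 8566952/183 ≈ 46814.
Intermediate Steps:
I(s, x) = x - 33*s*x (I(s, x) = -33*s*x + x = x - 33*s*x)
J = -1/183 (J = 1/(-183) = -1/183 ≈ -0.0054645)
A(p) = -10*p (A(p) = p*(-10) = -10*p)
I(8, U) - A(J) = -178*(1 - 33*8) - (-10)*(-1)/183 = -178*(1 - 264) - 1*10/183 = -178*(-263) - 10/183 = 46814 - 10/183 = 8566952/183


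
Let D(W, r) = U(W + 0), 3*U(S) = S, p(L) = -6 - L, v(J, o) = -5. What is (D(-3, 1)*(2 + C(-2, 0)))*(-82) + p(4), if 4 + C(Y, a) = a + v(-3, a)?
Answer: -584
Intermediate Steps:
U(S) = S/3
C(Y, a) = -9 + a (C(Y, a) = -4 + (a - 5) = -4 + (-5 + a) = -9 + a)
D(W, r) = W/3 (D(W, r) = (W + 0)/3 = W/3)
(D(-3, 1)*(2 + C(-2, 0)))*(-82) + p(4) = (((1/3)*(-3))*(2 + (-9 + 0)))*(-82) + (-6 - 1*4) = -(2 - 9)*(-82) + (-6 - 4) = -1*(-7)*(-82) - 10 = 7*(-82) - 10 = -574 - 10 = -584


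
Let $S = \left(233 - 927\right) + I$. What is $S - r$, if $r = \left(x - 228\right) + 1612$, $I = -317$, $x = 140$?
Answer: $-2535$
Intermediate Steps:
$S = -1011$ ($S = \left(233 - 927\right) - 317 = -694 - 317 = -1011$)
$r = 1524$ ($r = \left(140 - 228\right) + 1612 = -88 + 1612 = 1524$)
$S - r = -1011 - 1524 = -2535$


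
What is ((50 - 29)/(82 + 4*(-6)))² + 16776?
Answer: 56434905/3364 ≈ 16776.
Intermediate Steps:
((50 - 29)/(82 + 4*(-6)))² + 16776 = (21/(82 - 24))² + 16776 = (21/58)² + 16776 = 441/3364 + 16776 = 56434905/3364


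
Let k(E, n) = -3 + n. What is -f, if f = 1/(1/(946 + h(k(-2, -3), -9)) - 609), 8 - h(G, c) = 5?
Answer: 949/577940 ≈ 0.0016420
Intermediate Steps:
h(G, c) = 3 (h(G, c) = 8 - 1*5 = 8 - 5 = 3)
f = -949/577940 (f = 1/(1/(946 + 3) - 609) = 1/(1/949 - 609) = 1/(-577940/949) = -949/577940 ≈ -0.0016420)
-f = -1*(-949/577940) = 949/577940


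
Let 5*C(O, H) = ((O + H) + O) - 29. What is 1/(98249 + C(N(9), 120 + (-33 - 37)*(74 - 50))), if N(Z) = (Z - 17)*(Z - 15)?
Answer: 5/489752 ≈ 1.0209e-5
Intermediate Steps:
N(Z) = (-17 + Z)*(-15 + Z)
C(O, H) = -29/5 + H/5 + 2*O/5 (C(O, H) = (((O + H) + O) - 29)/5 = (((H + O) + O) - 29)/5 = ((H + 2*O) - 29)/5 = (-29 + H + 2*O)/5 = -29/5 + H/5 + 2*O/5)
1/(98249 + C(N(9), 120 + (-33 - 37)*(74 - 50))) = 1/(98249 + (-29/5 + (120 + (-33 - 37)*(74 - 50))/5 + 2*(255 + 9² - 32*9)/5)) = 1/(98249 + (-29/5 + (120 - 70*24)/5 + 2*(255 + 81 - 288)/5)) = 1/(98249 + (-29/5 + (120 - 1680)/5 + (⅖)*48)) = 1/(98249 + (-29/5 + (⅕)*(-1560) + 96/5)) = 1/(98249 + (-29/5 - 312 + 96/5)) = 1/(98249 - 1493/5) = 1/(489752/5) = 5/489752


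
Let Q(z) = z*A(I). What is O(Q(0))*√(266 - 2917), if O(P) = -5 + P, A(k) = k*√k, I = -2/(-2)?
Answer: -5*I*√2651 ≈ -257.44*I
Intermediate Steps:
I = 1 (I = -2*(-½) = 1)
A(k) = k^(3/2)
Q(z) = z (Q(z) = z*1^(3/2) = z*1 = z)
O(Q(0))*√(266 - 2917) = (-5 + 0)*√(266 - 2917) = -5*I*√2651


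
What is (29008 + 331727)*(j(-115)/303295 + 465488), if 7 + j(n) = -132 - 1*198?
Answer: 10185726635701581/60659 ≈ 1.6792e+11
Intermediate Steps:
j(n) = -337 (j(n) = -7 + (-132 - 1*198) = -7 + (-132 - 198) = -7 - 330 = -337)
(29008 + 331727)*(j(-115)/303295 + 465488) = (29008 + 331727)*(-337/303295 + 465488) = 360735*(-337*1/303295 + 465488) = 360735*(-337/303295 + 465488) = 360735*(141180182623/303295) = 10185726635701581/60659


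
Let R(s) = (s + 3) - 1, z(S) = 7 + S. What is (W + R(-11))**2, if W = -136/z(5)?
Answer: 3721/9 ≈ 413.44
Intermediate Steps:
R(s) = 2 + s (R(s) = (3 + s) - 1 = 2 + s)
W = -34/3 (W = -136/(7 + 5) = -136/12 = -136*1/12 = -34/3 ≈ -11.333)
(W + R(-11))**2 = (-34/3 + (2 - 11))**2 = (-34/3 - 9)**2 = (-61/3)**2 = 3721/9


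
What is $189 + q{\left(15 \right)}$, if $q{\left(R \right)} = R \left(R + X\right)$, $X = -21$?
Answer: $99$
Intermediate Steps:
$q{\left(R \right)} = R \left(-21 + R\right)$ ($q{\left(R \right)} = R \left(R - 21\right) = R \left(-21 + R\right)$)
$189 + q{\left(15 \right)} = 189 + 15 \left(-21 + 15\right) = 189 + 15 \left(-6\right) = 189 - 90 = 99$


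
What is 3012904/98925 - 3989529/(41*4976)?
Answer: 220016466139/20182282800 ≈ 10.901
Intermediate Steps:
3012904/98925 - 3989529/(41*4976) = 3012904*(1/98925) - 3989529/204016 = 3012904/98925 - 3989529*1/204016 = 3012904/98925 - 3989529/204016 = 220016466139/20182282800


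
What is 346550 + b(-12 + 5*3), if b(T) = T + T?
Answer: 346556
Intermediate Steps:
b(T) = 2*T
346550 + b(-12 + 5*3) = 346550 + 2*(-12 + 5*3) = 346550 + 2*(-12 + 15) = 346550 + 2*3 = 346550 + 6 = 346556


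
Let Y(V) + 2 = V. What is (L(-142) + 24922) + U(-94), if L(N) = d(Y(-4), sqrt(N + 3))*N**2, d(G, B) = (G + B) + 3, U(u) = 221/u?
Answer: -3343801/94 + 20164*I*sqrt(139) ≈ -35572.0 + 2.3773e+5*I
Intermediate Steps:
Y(V) = -2 + V
d(G, B) = 3 + B + G (d(G, B) = (B + G) + 3 = 3 + B + G)
L(N) = N**2*(-3 + sqrt(3 + N)) (L(N) = (3 + sqrt(N + 3) + (-2 - 4))*N**2 = (3 + sqrt(3 + N) - 6)*N**2 = (-3 + sqrt(3 + N))*N**2 = N**2*(-3 + sqrt(3 + N)))
(L(-142) + 24922) + U(-94) = ((-142)**2*(-3 + sqrt(3 - 142)) + 24922) + 221/(-94) = (20164*(-3 + sqrt(-139)) + 24922) + 221*(-1/94) = (20164*(-3 + I*sqrt(139)) + 24922) - 221/94 = ((-60492 + 20164*I*sqrt(139)) + 24922) - 221/94 = (-35570 + 20164*I*sqrt(139)) - 221/94 = -3343801/94 + 20164*I*sqrt(139)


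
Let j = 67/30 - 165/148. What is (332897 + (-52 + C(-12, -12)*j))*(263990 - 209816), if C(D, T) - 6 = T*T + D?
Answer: 3337382742033/185 ≈ 1.8040e+10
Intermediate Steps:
j = 2483/2220 (j = 67*(1/30) - 165*1/148 = 67/30 - 165/148 = 2483/2220 ≈ 1.1185)
C(D, T) = 6 + D + T² (C(D, T) = 6 + (T*T + D) = 6 + (T² + D) = 6 + (D + T²) = 6 + D + T²)
(332897 + (-52 + C(-12, -12)*j))*(263990 - 209816) = (332897 + (-52 + (6 - 12 + (-12)²)*(2483/2220)))*(263990 - 209816) = (332897 + (-52 + (6 - 12 + 144)*(2483/2220)))*54174 = (332897 + (-52 + 138*(2483/2220)))*54174 = (332897 + (-52 + 57109/370))*54174 = (332897 + 37869/370)*54174 = (123209759/370)*54174 = 3337382742033/185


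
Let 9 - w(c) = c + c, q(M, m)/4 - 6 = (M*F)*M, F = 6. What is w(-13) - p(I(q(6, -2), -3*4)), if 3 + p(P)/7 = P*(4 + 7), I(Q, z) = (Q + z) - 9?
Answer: -66703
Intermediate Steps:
q(M, m) = 24 + 24*M**2 (q(M, m) = 24 + 4*((M*6)*M) = 24 + 4*((6*M)*M) = 24 + 4*(6*M**2) = 24 + 24*M**2)
w(c) = 9 - 2*c (w(c) = 9 - (c + c) = 9 - 2*c)
I(Q, z) = -9 + Q + z
p(P) = -21 + 77*P (p(P) = -21 + 7*(P*(4 + 7)) = -21 + 7*(P*11) = -21 + 7*(11*P) = -21 + 77*P)
w(-13) - p(I(q(6, -2), -3*4)) = (9 - 2*(-13)) - (-21 + 77*(-9 + (24 + 24*6**2) - 3*4)) = (9 + 26) - (-21 + 77*(-9 + (24 + 24*36) - 12)) = 35 - (-21 + 77*(-9 + (24 + 864) - 12)) = 35 - (-21 + 77*(-9 + 888 - 12)) = 35 - (-21 + 77*867) = 35 - (-21 + 66759) = 35 - 1*66738 = 35 - 66738 = -66703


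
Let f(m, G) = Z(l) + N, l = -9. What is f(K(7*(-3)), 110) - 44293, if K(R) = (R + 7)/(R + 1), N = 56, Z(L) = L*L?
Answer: -44156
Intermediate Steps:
Z(L) = L²
K(R) = (7 + R)/(1 + R)
f(m, G) = 137 (f(m, G) = (-9)² + 56 = 81 + 56 = 137)
f(K(7*(-3)), 110) - 44293 = 137 - 44293 = -44156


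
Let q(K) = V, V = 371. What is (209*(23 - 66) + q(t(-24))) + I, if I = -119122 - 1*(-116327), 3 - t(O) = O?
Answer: -11411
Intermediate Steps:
t(O) = 3 - O
I = -2795 (I = -119122 + 116327 = -2795)
q(K) = 371
(209*(23 - 66) + q(t(-24))) + I = (209*(23 - 66) + 371) - 2795 = (209*(-43) + 371) - 2795 = (-8987 + 371) - 2795 = -8616 - 2795 = -11411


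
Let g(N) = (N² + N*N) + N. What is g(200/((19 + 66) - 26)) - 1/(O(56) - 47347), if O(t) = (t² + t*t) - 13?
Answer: 3771881881/143027328 ≈ 26.372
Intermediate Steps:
O(t) = -13 + 2*t² (O(t) = (t² + t²) - 13 = 2*t² - 13 = -13 + 2*t²)
g(N) = N + 2*N² (g(N) = (N² + N²) + N = 2*N² + N = N + 2*N²)
g(200/((19 + 66) - 26)) - 1/(O(56) - 47347) = (200/((19 + 66) - 26))*(1 + 2*(200/((19 + 66) - 26))) - 1/((-13 + 2*56²) - 47347) = (200/(85 - 26))*(1 + 2*(200/(85 - 26))) - 1/((-13 + 2*3136) - 47347) = (200/59)*(1 + 2*(200/59)) - 1/((-13 + 6272) - 47347) = (200*(1/59))*(1 + 2*(200*(1/59))) - 1/(6259 - 47347) = 200*(1 + 2*(200/59))/59 - 1/(-41088) = 200*(1 + 400/59)/59 - 1*(-1/41088) = (200/59)*(459/59) + 1/41088 = 91800/3481 + 1/41088 = 3771881881/143027328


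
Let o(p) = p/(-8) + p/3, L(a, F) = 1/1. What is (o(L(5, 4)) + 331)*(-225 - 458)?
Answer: -5429167/24 ≈ -2.2622e+5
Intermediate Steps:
L(a, F) = 1
o(p) = 5*p/24 (o(p) = p*(-⅛) + p*(⅓) = -p/8 + p/3 = 5*p/24)
(o(L(5, 4)) + 331)*(-225 - 458) = ((5/24)*1 + 331)*(-225 - 458) = (5/24 + 331)*(-683) = (7949/24)*(-683) = -5429167/24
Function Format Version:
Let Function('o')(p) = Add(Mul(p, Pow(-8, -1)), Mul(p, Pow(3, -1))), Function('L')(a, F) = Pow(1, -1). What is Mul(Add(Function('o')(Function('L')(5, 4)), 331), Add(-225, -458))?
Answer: Rational(-5429167, 24) ≈ -2.2622e+5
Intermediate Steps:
Function('L')(a, F) = 1
Function('o')(p) = Mul(Rational(5, 24), p) (Function('o')(p) = Add(Mul(p, Rational(-1, 8)), Mul(p, Rational(1, 3))) = Add(Mul(Rational(-1, 8), p), Mul(Rational(1, 3), p)) = Mul(Rational(5, 24), p))
Mul(Add(Function('o')(Function('L')(5, 4)), 331), Add(-225, -458)) = Mul(Add(Mul(Rational(5, 24), 1), 331), Add(-225, -458)) = Mul(Add(Rational(5, 24), 331), -683) = Mul(Rational(7949, 24), -683) = Rational(-5429167, 24)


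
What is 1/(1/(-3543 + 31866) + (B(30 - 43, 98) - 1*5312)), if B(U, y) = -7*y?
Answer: -28323/169881353 ≈ -0.00016672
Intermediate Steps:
1/(1/(-3543 + 31866) + (B(30 - 43, 98) - 1*5312)) = 1/(1/(-3543 + 31866) + (-7*98 - 1*5312)) = 1/(1/28323 + (-686 - 5312)) = 1/(1/28323 - 5998) = 1/(-169881353/28323) = -28323/169881353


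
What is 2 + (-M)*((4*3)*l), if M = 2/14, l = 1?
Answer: 2/7 ≈ 0.28571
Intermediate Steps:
M = ⅐ (M = 2*(1/14) = ⅐ ≈ 0.14286)
2 + (-M)*((4*3)*l) = 2 + (-1*⅐)*((4*3)*1) = 2 - 12/7 = 2/7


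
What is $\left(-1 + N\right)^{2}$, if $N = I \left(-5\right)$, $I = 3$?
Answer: $256$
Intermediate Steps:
$N = -15$ ($N = 3 \left(-5\right) = -15$)
$\left(-1 + N\right)^{2} = \left(-1 - 15\right)^{2} = \left(-16\right)^{2} = 256$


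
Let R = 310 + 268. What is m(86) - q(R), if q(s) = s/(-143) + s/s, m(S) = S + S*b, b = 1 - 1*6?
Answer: -48757/143 ≈ -340.96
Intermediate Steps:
b = -5 (b = 1 - 6 = -5)
R = 578
m(S) = -4*S (m(S) = S + S*(-5) = S - 5*S = -4*S)
q(s) = 1 - s/143 (q(s) = s*(-1/143) + 1 = -s/143 + 1 = 1 - s/143)
m(86) - q(R) = -4*86 - (1 - 1/143*578) = -344 - (1 - 578/143) = -344 - 1*(-435/143) = -344 + 435/143 = -48757/143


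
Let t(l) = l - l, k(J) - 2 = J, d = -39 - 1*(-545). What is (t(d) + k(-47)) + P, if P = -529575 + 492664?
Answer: -36956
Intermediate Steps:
d = 506 (d = -39 + 545 = 506)
k(J) = 2 + J
P = -36911
t(l) = 0
(t(d) + k(-47)) + P = (0 + (2 - 47)) - 36911 = (0 - 45) - 36911 = -45 - 36911 = -36956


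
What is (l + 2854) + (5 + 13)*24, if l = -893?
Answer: 2393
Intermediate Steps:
(l + 2854) + (5 + 13)*24 = (-893 + 2854) + (5 + 13)*24 = 1961 + 18*24 = 1961 + 432 = 2393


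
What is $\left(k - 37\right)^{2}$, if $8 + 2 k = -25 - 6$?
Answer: $\frac{12769}{4} \approx 3192.3$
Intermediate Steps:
$k = - \frac{39}{2}$ ($k = -4 + \frac{-25 - 6}{2} = -4 + \frac{1}{2} \left(-31\right) = -4 - \frac{31}{2} = - \frac{39}{2} \approx -19.5$)
$\left(k - 37\right)^{2} = \left(- \frac{39}{2} - 37\right)^{2} = \left(- \frac{113}{2}\right)^{2} = \frac{12769}{4}$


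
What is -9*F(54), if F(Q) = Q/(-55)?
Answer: 486/55 ≈ 8.8364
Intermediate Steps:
F(Q) = -Q/55 (F(Q) = Q*(-1/55) = -Q/55)
-9*F(54) = -(-9)*54/55 = -9*(-54/55) = 486/55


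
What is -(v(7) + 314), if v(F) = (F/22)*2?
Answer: -3461/11 ≈ -314.64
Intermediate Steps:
v(F) = F/11 (v(F) = (F*(1/22))*2 = (F/22)*2 = F/11)
-(v(7) + 314) = -((1/11)*7 + 314) = -(7/11 + 314) = -1*3461/11 = -3461/11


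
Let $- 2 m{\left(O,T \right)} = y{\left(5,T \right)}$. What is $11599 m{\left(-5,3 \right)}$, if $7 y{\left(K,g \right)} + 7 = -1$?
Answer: $6628$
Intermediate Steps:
$y{\left(K,g \right)} = - \frac{8}{7}$ ($y{\left(K,g \right)} = -1 + \frac{1}{7} \left(-1\right) = -1 - \frac{1}{7} = - \frac{8}{7}$)
$m{\left(O,T \right)} = \frac{4}{7}$ ($m{\left(O,T \right)} = \left(- \frac{1}{2}\right) \left(- \frac{8}{7}\right) = \frac{4}{7}$)
$11599 m{\left(-5,3 \right)} = 11599 \cdot \frac{4}{7} = 6628$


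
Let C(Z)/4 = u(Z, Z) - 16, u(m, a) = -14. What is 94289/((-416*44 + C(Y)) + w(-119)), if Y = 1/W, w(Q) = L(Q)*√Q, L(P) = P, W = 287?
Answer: -35452664/6961815 + 1602913*I*√119/48732705 ≈ -5.0924 + 0.35881*I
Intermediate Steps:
w(Q) = Q^(3/2) (w(Q) = Q*√Q = Q^(3/2))
Y = 1/287 ≈ 0.0034843
C(Z) = -120 (C(Z) = 4*(-14 - 16) = 4*(-30) = -120)
94289/((-416*44 + C(Y)) + w(-119)) = 94289/((-416*44 - 120) + (-119)^(3/2)) = 94289/((-18304 - 120) - 119*I*√119) = 94289/(-18424 - 119*I*√119)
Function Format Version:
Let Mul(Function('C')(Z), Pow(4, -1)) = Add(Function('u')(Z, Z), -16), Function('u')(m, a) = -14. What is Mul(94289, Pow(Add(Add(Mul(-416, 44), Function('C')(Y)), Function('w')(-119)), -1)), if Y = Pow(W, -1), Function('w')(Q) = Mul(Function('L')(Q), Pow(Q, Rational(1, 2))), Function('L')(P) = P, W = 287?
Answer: Add(Rational(-35452664, 6961815), Mul(Rational(1602913, 48732705), I, Pow(119, Rational(1, 2)))) ≈ Add(-5.0924, Mul(0.35881, I))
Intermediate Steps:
Function('w')(Q) = Pow(Q, Rational(3, 2)) (Function('w')(Q) = Mul(Q, Pow(Q, Rational(1, 2))) = Pow(Q, Rational(3, 2)))
Y = Rational(1, 287) (Y = Pow(287, -1) = Rational(1, 287) ≈ 0.0034843)
Function('C')(Z) = -120 (Function('C')(Z) = Mul(4, Add(-14, -16)) = Mul(4, -30) = -120)
Mul(94289, Pow(Add(Add(Mul(-416, 44), Function('C')(Y)), Function('w')(-119)), -1)) = Mul(94289, Pow(Add(Add(Mul(-416, 44), -120), Pow(-119, Rational(3, 2))), -1)) = Mul(94289, Pow(Add(Add(-18304, -120), Mul(-119, I, Pow(119, Rational(1, 2)))), -1)) = Mul(94289, Pow(Add(-18424, Mul(-119, I, Pow(119, Rational(1, 2)))), -1))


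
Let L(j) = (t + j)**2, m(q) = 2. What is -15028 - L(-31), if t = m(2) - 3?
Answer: -16052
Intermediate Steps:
t = -1 (t = 2 - 3 = -1)
L(j) = (-1 + j)**2
-15028 - L(-31) = -15028 - (-1 - 31)**2 = -15028 - 1*(-32)**2 = -15028 - 1*1024 = -15028 - 1024 = -16052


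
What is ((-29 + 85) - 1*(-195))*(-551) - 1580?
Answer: -139881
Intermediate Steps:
((-29 + 85) - 1*(-195))*(-551) - 1580 = (56 + 195)*(-551) - 1580 = 251*(-551) - 1580 = -138301 - 1580 = -139881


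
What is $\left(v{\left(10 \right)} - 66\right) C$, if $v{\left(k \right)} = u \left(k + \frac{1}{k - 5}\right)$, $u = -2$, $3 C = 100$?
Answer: $-2880$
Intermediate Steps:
$C = \frac{100}{3}$ ($C = \frac{1}{3} \cdot 100 = \frac{100}{3} \approx 33.333$)
$v{\left(k \right)} = - 2 k - \frac{2}{-5 + k}$ ($v{\left(k \right)} = - 2 \left(k + \frac{1}{k - 5}\right) = - 2 \left(k + \frac{1}{-5 + k}\right) = - 2 k - \frac{2}{-5 + k}$)
$\left(v{\left(10 \right)} - 66\right) C = \left(\frac{2 \left(-1 - 10^{2} + 5 \cdot 10\right)}{-5 + 10} - 66\right) \frac{100}{3} = \left(\frac{2 \left(-1 - 100 + 50\right)}{5} - 66\right) \frac{100}{3} = \left(2 \cdot \frac{1}{5} \left(-1 - 100 + 50\right) - 66\right) \frac{100}{3} = \left(2 \cdot \frac{1}{5} \left(-51\right) - 66\right) \frac{100}{3} = \left(- \frac{102}{5} - 66\right) \frac{100}{3} = \left(- \frac{432}{5}\right) \frac{100}{3} = -2880$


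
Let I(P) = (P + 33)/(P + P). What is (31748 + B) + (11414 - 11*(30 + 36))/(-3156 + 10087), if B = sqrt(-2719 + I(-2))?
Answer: 220056076/6931 + I*sqrt(10907)/2 ≈ 31750.0 + 52.218*I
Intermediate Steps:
I(P) = (33 + P)/(2*P) (I(P) = (33 + P)/((2*P)) = (33 + P)*(1/(2*P)) = (33 + P)/(2*P))
B = I*sqrt(10907)/2 (B = sqrt(-2719 + (1/2)*(33 - 2)/(-2)) = sqrt(-2719 + (1/2)*(-1/2)*31) = sqrt(-2719 - 31/4) = sqrt(-10907/4) = I*sqrt(10907)/2 ≈ 52.218*I)
(31748 + B) + (11414 - 11*(30 + 36))/(-3156 + 10087) = (31748 + I*sqrt(10907)/2) + (11414 - 11*(30 + 36))/(-3156 + 10087) = (31748 + I*sqrt(10907)/2) + (11414 - 11*66)/6931 = (31748 + I*sqrt(10907)/2) + (11414 - 726)*(1/6931) = (31748 + I*sqrt(10907)/2) + 10688*(1/6931) = (31748 + I*sqrt(10907)/2) + 10688/6931 = 220056076/6931 + I*sqrt(10907)/2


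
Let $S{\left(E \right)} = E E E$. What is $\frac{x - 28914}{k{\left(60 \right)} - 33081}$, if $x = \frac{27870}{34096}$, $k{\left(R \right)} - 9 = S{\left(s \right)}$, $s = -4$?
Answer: $\frac{492911937}{564902528} \approx 0.87256$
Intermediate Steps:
$S{\left(E \right)} = E^{3}$ ($S{\left(E \right)} = E E^{2} = E^{3}$)
$k{\left(R \right)} = -55$ ($k{\left(R \right)} = 9 + \left(-4\right)^{3} = 9 - 64 = -55$)
$x = \frac{13935}{17048}$ ($x = 27870 \cdot \frac{1}{34096} = \frac{13935}{17048} \approx 0.8174$)
$\frac{x - 28914}{k{\left(60 \right)} - 33081} = \frac{\frac{13935}{17048} - 28914}{-55 - 33081} = - \frac{492911937}{17048 \left(-33136\right)} = \left(- \frac{492911937}{17048}\right) \left(- \frac{1}{33136}\right) = \frac{492911937}{564902528}$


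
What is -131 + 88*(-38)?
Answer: -3475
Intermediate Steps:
-131 + 88*(-38) = -131 - 3344 = -3475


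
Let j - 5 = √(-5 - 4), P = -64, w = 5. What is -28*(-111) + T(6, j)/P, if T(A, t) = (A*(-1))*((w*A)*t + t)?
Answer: 99921/32 + 279*I/32 ≈ 3122.5 + 8.7188*I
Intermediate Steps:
j = 5 + 3*I (j = 5 + √(-5 - 4) = 5 + √(-9) = 5 + 3*I ≈ 5.0 + 3.0*I)
T(A, t) = -A*(t + 5*A*t) (T(A, t) = (A*(-1))*((5*A)*t + t) = (-A)*(5*A*t + t) = (-A)*(t + 5*A*t) = -A*(t + 5*A*t))
-28*(-111) + T(6, j)/P = -28*(-111) - 1*6*(5 + 3*I)*(1 + 5*6)/(-64) = 3108 - 1*6*(5 + 3*I)*(1 + 30)*(-1/64) = 3108 - 1*6*(5 + 3*I)*31*(-1/64) = 3108 + (-930 - 558*I)*(-1/64) = 3108 + (465/32 + 279*I/32) = 99921/32 + 279*I/32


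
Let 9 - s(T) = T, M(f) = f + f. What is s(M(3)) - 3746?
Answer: -3743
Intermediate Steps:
M(f) = 2*f
s(T) = 9 - T
s(M(3)) - 3746 = (9 - 2*3) - 3746 = (9 - 1*6) - 3746 = (9 - 6) - 3746 = 3 - 3746 = -3743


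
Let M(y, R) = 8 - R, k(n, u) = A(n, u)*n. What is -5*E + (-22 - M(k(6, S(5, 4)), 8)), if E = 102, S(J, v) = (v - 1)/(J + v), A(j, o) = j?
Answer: -532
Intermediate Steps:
S(J, v) = (-1 + v)/(J + v)
k(n, u) = n**2 (k(n, u) = n*n = n**2)
-5*E + (-22 - M(k(6, S(5, 4)), 8)) = -5*102 + (-22 - (8 - 1*8)) = -510 + (-22 - (8 - 8)) = -510 + (-22 - 1*0) = -510 + (-22 + 0) = -510 - 22 = -532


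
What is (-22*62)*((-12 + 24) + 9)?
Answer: -28644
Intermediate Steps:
(-22*62)*((-12 + 24) + 9) = -1364*(12 + 9) = -1364*21 = -28644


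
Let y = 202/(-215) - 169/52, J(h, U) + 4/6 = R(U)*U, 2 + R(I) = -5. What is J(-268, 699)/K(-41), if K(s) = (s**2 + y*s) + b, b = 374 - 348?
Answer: -12625660/4847229 ≈ -2.6047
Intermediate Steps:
R(I) = -7 (R(I) = -2 - 5 = -7)
J(h, U) = -2/3 - 7*U
b = 26
y = -3603/860 (y = 202*(-1/215) - 169*1/52 = -202/215 - 13/4 = -3603/860 ≈ -4.1895)
K(s) = 26 + s**2 - 3603*s/860 (K(s) = (s**2 - 3603*s/860) + 26 = 26 + s**2 - 3603*s/860)
J(-268, 699)/K(-41) = (-2/3 - 7*699)/(26 + (-41)**2 - 3603/860*(-41)) = (-2/3 - 4893)/(26 + 1681 + 147723/860) = -14681/(3*1615743/860) = -14681/3*860/1615743 = -12625660/4847229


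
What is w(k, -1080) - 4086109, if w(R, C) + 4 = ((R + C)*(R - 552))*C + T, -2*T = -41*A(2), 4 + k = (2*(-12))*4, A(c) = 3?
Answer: -1669989703/2 ≈ -8.3500e+8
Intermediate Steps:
k = -100 (k = -4 + (2*(-12))*4 = -4 - 24*4 = -4 - 96 = -100)
T = 123/2 (T = -(-41)*3/2 = -½*(-123) = 123/2 ≈ 61.500)
w(R, C) = 115/2 + C*(-552 + R)*(C + R) (w(R, C) = -4 + (((R + C)*(R - 552))*C + 123/2) = -4 + (((C + R)*(-552 + R))*C + 123/2) = -4 + (((-552 + R)*(C + R))*C + 123/2) = -4 + (C*(-552 + R)*(C + R) + 123/2) = -4 + (123/2 + C*(-552 + R)*(C + R)) = 115/2 + C*(-552 + R)*(C + R))
w(k, -1080) - 4086109 = (115/2 - 552*(-1080)² - 1080*(-100)² - 100*(-1080)² - 552*(-1080)*(-100)) - 4086109 = (115/2 - 552*1166400 - 1080*10000 - 100*1166400 - 59616000) - 4086109 = (115/2 - 643852800 - 10800000 - 116640000 - 59616000) - 4086109 = -1661817485/2 - 4086109 = -1669989703/2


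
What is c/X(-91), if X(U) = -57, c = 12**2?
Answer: -48/19 ≈ -2.5263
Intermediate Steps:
c = 144
c/X(-91) = 144/(-57) = 144*(-1/57) = -48/19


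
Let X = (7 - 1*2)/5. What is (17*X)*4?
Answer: 68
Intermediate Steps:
X = 1 (X = (7 - 2)*(⅕) = 5*(⅕) = 1)
(17*X)*4 = (17*1)*4 = 17*4 = 68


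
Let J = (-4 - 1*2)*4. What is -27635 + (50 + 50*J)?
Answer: -28785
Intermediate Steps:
J = -24 (J = (-4 - 2)*4 = -6*4 = -24)
-27635 + (50 + 50*J) = -27635 + (50 + 50*(-24)) = -27635 + (50 - 1200) = -27635 - 1150 = -28785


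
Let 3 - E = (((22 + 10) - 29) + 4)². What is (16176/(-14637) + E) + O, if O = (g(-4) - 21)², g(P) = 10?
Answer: 360533/4879 ≈ 73.895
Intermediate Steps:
E = -46 (E = 3 - (((22 + 10) - 29) + 4)² = 3 - ((32 - 29) + 4)² = 3 - (3 + 4)² = 3 - 1*7² = 3 - 1*49 = 3 - 49 = -46)
O = 121 (O = (10 - 21)² = (-11)² = 121)
(16176/(-14637) + E) + O = (16176/(-14637) - 46) + 121 = (16176*(-1/14637) - 46) + 121 = (-5392/4879 - 46) + 121 = -229826/4879 + 121 = 360533/4879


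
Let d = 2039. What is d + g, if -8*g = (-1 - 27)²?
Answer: 1941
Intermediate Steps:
g = -98 (g = -(-1 - 27)²/8 = -⅛*(-28)² = -⅛*784 = -98)
d + g = 2039 - 98 = 1941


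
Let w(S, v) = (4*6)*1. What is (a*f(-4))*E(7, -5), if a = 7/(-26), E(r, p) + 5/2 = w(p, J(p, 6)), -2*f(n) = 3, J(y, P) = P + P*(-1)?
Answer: 903/104 ≈ 8.6827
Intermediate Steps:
J(y, P) = 0 (J(y, P) = P - P = 0)
f(n) = -3/2 (f(n) = -½*3 = -3/2)
w(S, v) = 24 (w(S, v) = 24*1 = 24)
E(r, p) = 43/2 (E(r, p) = -5/2 + 24 = 43/2)
a = -7/26 (a = 7*(-1/26) = -7/26 ≈ -0.26923)
(a*f(-4))*E(7, -5) = -7/26*(-3/2)*(43/2) = (21/52)*(43/2) = 903/104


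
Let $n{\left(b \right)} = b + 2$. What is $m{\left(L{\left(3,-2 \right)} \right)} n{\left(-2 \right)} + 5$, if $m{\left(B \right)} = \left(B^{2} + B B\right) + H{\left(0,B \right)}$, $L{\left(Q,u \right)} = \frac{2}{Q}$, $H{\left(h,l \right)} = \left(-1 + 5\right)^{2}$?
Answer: $5$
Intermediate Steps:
$n{\left(b \right)} = 2 + b$
$H{\left(h,l \right)} = 16$ ($H{\left(h,l \right)} = 4^{2} = 16$)
$m{\left(B \right)} = 16 + 2 B^{2}$ ($m{\left(B \right)} = \left(B^{2} + B B\right) + 16 = \left(B^{2} + B^{2}\right) + 16 = 2 B^{2} + 16 = 16 + 2 B^{2}$)
$m{\left(L{\left(3,-2 \right)} \right)} n{\left(-2 \right)} + 5 = \left(16 + 2 \left(\frac{2}{3}\right)^{2}\right) \left(2 - 2\right) + 5 = \left(16 + 2 \left(2 \cdot \frac{1}{3}\right)^{2}\right) 0 + 5 = \left(16 + 2 \left(\frac{2}{3}\right)^{2}\right) 0 + 5 = \left(16 + 2 \cdot \frac{4}{9}\right) 0 + 5 = \left(16 + \frac{8}{9}\right) 0 + 5 = \frac{152}{9} \cdot 0 + 5 = 0 + 5 = 5$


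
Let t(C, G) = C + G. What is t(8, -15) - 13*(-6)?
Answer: 71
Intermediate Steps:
t(8, -15) - 13*(-6) = (8 - 15) - 13*(-6) = -7 - 1*(-78) = -7 + 78 = 71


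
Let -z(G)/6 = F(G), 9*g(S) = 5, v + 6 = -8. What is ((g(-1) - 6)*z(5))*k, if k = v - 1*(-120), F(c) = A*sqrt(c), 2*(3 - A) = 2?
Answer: 20776*sqrt(5)/3 ≈ 15486.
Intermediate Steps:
v = -14 (v = -6 - 8 = -14)
A = 2 (A = 3 - 1/2*2 = 3 - 1 = 2)
g(S) = 5/9 (g(S) = (1/9)*5 = 5/9)
F(c) = 2*sqrt(c)
z(G) = -12*sqrt(G)
k = 106 (k = -14 - 1*(-120) = -14 + 120 = 106)
((g(-1) - 6)*z(5))*k = ((5/9 - 6)*(-12*sqrt(5)))*106 = -(-196)*sqrt(5)/3*106 = (196*sqrt(5)/3)*106 = 20776*sqrt(5)/3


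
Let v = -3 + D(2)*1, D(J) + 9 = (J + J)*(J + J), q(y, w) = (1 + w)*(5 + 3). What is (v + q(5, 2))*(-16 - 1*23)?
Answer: -1092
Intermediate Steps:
q(y, w) = 8 + 8*w (q(y, w) = (1 + w)*8 = 8 + 8*w)
D(J) = -9 + 4*J² (D(J) = -9 + (J + J)*(J + J) = -9 + (2*J)*(2*J) = -9 + 4*J²)
v = 4 (v = -3 + (-9 + 4*2²)*1 = -3 + (-9 + 4*4)*1 = -3 + (-9 + 16)*1 = -3 + 7*1 = -3 + 7 = 4)
(v + q(5, 2))*(-16 - 1*23) = (4 + (8 + 8*2))*(-16 - 1*23) = (4 + (8 + 16))*(-16 - 23) = (4 + 24)*(-39) = 28*(-39) = -1092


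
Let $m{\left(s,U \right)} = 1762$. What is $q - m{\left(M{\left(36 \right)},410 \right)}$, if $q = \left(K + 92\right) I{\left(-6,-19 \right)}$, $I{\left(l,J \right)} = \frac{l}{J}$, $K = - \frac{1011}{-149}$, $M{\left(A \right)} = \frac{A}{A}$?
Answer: $- \frac{4899908}{2831} \approx -1730.8$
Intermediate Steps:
$M{\left(A \right)} = 1$
$K = \frac{1011}{149}$ ($K = \left(-1011\right) \left(- \frac{1}{149}\right) = \frac{1011}{149} \approx 6.7852$)
$q = \frac{88314}{2831}$ ($q = \left(\frac{1011}{149} + 92\right) \left(- \frac{6}{-19}\right) = \frac{14719 \left(\left(-6\right) \left(- \frac{1}{19}\right)\right)}{149} = \frac{14719}{149} \cdot \frac{6}{19} = \frac{88314}{2831} \approx 31.195$)
$q - m{\left(M{\left(36 \right)},410 \right)} = \frac{88314}{2831} - 1762 = - \frac{4899908}{2831}$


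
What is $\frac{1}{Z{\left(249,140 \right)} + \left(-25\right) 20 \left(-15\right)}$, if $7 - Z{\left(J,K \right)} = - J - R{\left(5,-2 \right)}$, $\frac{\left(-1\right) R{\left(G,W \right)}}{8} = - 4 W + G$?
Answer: $\frac{1}{7652} \approx 0.00013068$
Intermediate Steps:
$R{\left(G,W \right)} = - 8 G + 32 W$ ($R{\left(G,W \right)} = - 8 \left(- 4 W + G\right) = - 8 \left(G - 4 W\right) = - 8 G + 32 W$)
$Z{\left(J,K \right)} = -97 + J$ ($Z{\left(J,K \right)} = 7 - \left(- J - \left(\left(-8\right) 5 + 32 \left(-2\right)\right)\right) = 7 - \left(- J - \left(-40 - 64\right)\right) = 7 - \left(- J - -104\right) = 7 - \left(- J + 104\right) = 7 - \left(104 - J\right) = 7 + \left(-104 + J\right) = -97 + J$)
$\frac{1}{Z{\left(249,140 \right)} + \left(-25\right) 20 \left(-15\right)} = \frac{1}{\left(-97 + 249\right) + \left(-25\right) 20 \left(-15\right)} = \frac{1}{152 - -7500} = \frac{1}{152 + 7500} = \frac{1}{7652}$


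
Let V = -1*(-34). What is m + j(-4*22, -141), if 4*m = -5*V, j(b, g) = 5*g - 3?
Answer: -1501/2 ≈ -750.50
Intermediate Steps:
j(b, g) = -3 + 5*g
V = 34
m = -85/2 (m = (-5*34)/4 = (¼)*(-170) = -85/2 ≈ -42.500)
m + j(-4*22, -141) = -85/2 + (-3 + 5*(-141)) = -85/2 + (-3 - 705) = -85/2 - 708 = -1501/2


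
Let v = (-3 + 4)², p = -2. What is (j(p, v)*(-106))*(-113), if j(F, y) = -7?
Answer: -83846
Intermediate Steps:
v = 1 (v = 1² = 1)
(j(p, v)*(-106))*(-113) = -7*(-106)*(-113) = 742*(-113) = -83846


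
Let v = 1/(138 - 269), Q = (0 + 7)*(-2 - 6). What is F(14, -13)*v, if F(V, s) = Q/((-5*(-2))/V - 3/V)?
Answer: 112/131 ≈ 0.85496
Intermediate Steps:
Q = -56 (Q = 7*(-8) = -56)
F(V, s) = -8*V (F(V, s) = -56/((-5*(-2))/V - 3/V) = -56/(10/V - 3/V) = -56*V/7 = -8*V)
v = -1/131 (v = 1/(-131) = -1/131 ≈ -0.0076336)
F(14, -13)*v = -8*14*(-1/131) = -112*(-1/131) = 112/131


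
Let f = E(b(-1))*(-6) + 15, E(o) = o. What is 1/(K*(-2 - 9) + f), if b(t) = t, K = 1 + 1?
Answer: -1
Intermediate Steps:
K = 2
f = 21 (f = -1*(-6) + 15 = 6 + 15 = 21)
1/(K*(-2 - 9) + f) = 1/(2*(-2 - 9) + 21) = 1/(2*(-11) + 21) = 1/(-22 + 21) = 1/(-1) = -1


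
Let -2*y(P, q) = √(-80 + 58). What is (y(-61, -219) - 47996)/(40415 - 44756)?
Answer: 47996/4341 + I*√22/8682 ≈ 11.056 + 0.00054025*I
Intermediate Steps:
y(P, q) = -I*√22/2 (y(P, q) = -√(-80 + 58)/2 = -I*√22/2)
(y(-61, -219) - 47996)/(40415 - 44756) = (-I*√22/2 - 47996)/(40415 - 44756) = (-47996 - I*√22/2)/(-4341) = (-47996 - I*√22/2)*(-1/4341) = 47996/4341 + I*√22/8682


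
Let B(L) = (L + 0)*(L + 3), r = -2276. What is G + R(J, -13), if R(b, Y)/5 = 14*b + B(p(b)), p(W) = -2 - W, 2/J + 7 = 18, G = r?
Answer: -274936/121 ≈ -2272.2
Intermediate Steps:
G = -2276
J = 2/11 (J = 2/(-7 + 18) = 2/11 ≈ 0.18182)
B(L) = L*(3 + L)
R(b, Y) = 70*b + 5*(1 - b)*(-2 - b) (R(b, Y) = 5*(14*b + (-2 - b)*(3 + (-2 - b))) = 5*(14*b + (-2 - b)*(1 - b)) = 5*(14*b + (1 - b)*(-2 - b)) = 70*b + 5*(1 - b)*(-2 - b))
G + R(J, -13) = -2276 + (-10 + 5*(2/11)² + 75*(2/11)) = -2276 + (-10 + 5*(4/121) + 150/11) = -2276 + (-10 + 20/121 + 150/11) = -2276 + 460/121 = -274936/121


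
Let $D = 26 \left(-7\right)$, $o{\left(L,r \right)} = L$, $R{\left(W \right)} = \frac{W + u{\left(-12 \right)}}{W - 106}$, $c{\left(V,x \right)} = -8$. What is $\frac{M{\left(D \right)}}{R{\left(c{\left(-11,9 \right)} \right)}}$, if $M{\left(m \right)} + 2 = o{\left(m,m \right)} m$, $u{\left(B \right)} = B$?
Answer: $\frac{943977}{5} \approx 1.888 \cdot 10^{5}$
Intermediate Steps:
$R{\left(W \right)} = \frac{-12 + W}{-106 + W}$ ($R{\left(W \right)} = \frac{W - 12}{W - 106} = \frac{-12 + W}{-106 + W}$)
$D = -182$
$M{\left(m \right)} = -2 + m^{2}$ ($M{\left(m \right)} = -2 + m m = -2 + m^{2}$)
$\frac{M{\left(D \right)}}{R{\left(c{\left(-11,9 \right)} \right)}} = \frac{-2 + \left(-182\right)^{2}}{\frac{1}{-106 - 8} \left(-12 - 8\right)} = \frac{-2 + 33124}{\frac{1}{-114} \left(-20\right)} = \frac{33122}{\left(- \frac{1}{114}\right) \left(-20\right)} = \frac{33122}{\frac{10}{57}} = 33122 \cdot \frac{57}{10} = \frac{943977}{5}$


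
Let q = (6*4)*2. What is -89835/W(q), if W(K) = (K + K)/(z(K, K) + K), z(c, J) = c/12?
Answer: -389285/8 ≈ -48661.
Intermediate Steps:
z(c, J) = c/12 (z(c, J) = c*(1/12) = c/12)
q = 48 (q = 24*2 = 48)
W(K) = 24/13 (W(K) = (K + K)/(K/12 + K) = (2*K)/((13*K/12)) = (2*K)*(12/(13*K)) = 24/13)
-89835/W(q) = -89835/24/13 = -89835*13/24 = -389285/8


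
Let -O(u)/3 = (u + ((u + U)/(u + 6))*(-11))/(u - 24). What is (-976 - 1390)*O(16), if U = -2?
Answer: -31941/4 ≈ -7985.3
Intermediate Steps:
O(u) = -3*(u - 11*(-2 + u)/(6 + u))/(-24 + u) (O(u) = -3*(u + ((u - 2)/(u + 6))*(-11))/(u - 24) = -3*(u + ((-2 + u)/(6 + u))*(-11))/(-24 + u) = -3*(u - 11*(-2 + u)/(6 + u))/(-24 + u))
(-976 - 1390)*O(16) = (-976 - 1390)*(3*(22 + 16² - 5*16)/(144 - 1*16² + 18*16)) = -7098*(22 + 256 - 80)/(144 - 1*256 + 288) = -7098*198/(144 - 256 + 288) = -7098*198/176 = -2366*27/8 = -31941/4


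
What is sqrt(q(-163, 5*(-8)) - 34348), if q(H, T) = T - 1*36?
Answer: 2*I*sqrt(8606) ≈ 185.54*I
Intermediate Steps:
q(H, T) = -36 + T (q(H, T) = T - 36 = -36 + T)
sqrt(q(-163, 5*(-8)) - 34348) = sqrt((-36 + 5*(-8)) - 34348) = sqrt((-36 - 40) - 34348) = sqrt(-76 - 34348) = sqrt(-34424) = 2*I*sqrt(8606)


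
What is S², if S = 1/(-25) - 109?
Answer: 7431076/625 ≈ 11890.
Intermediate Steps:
S = -2726/25 (S = -1/25 - 109 = -2726/25 ≈ -109.04)
S² = (-2726/25)² = 7431076/625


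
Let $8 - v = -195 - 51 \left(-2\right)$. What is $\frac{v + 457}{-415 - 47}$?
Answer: $- \frac{93}{77} \approx -1.2078$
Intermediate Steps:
$v = 101$ ($v = 8 - \left(-195 - 51 \left(-2\right)\right) = 8 - \left(-195 - -102\right) = 8 - \left(-195 + 102\right) = 8 - -93 = 8 + 93 = 101$)
$\frac{v + 457}{-415 - 47} = \frac{101 + 457}{-415 - 47} = \frac{558}{-462} = 558 \left(- \frac{1}{462}\right) = - \frac{93}{77}$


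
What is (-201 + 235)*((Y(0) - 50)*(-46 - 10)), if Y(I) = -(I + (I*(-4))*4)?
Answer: 95200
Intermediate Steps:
Y(I) = 15*I (Y(I) = -(I - 4*I*4) = -(I - 16*I) = -(-15)*I = 15*I)
(-201 + 235)*((Y(0) - 50)*(-46 - 10)) = (-201 + 235)*((15*0 - 50)*(-46 - 10)) = 34*((0 - 50)*(-56)) = 34*(-50*(-56)) = 34*2800 = 95200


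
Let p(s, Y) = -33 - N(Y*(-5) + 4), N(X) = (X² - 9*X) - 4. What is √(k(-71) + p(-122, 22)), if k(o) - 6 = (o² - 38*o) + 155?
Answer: I*√4319 ≈ 65.719*I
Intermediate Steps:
k(o) = 161 + o² - 38*o (k(o) = 6 + ((o² - 38*o) + 155) = 6 + (155 + o² - 38*o) = 161 + o² - 38*o)
N(X) = -4 + X² - 9*X
p(s, Y) = 7 - (4 - 5*Y)² - 45*Y (p(s, Y) = -33 - (-4 + (Y*(-5) + 4)² - 9*(Y*(-5) + 4)) = -33 - (-4 + (-5*Y + 4)² - 9*(-5*Y + 4)) = -33 - (-4 + (4 - 5*Y)² - 9*(4 - 5*Y)) = -33 - (-4 + (4 - 5*Y)² + (-36 + 45*Y)) = -33 - (-40 + (4 - 5*Y)² + 45*Y) = -33 + (40 - (4 - 5*Y)² - 45*Y) = 7 - (4 - 5*Y)² - 45*Y)
√(k(-71) + p(-122, 22)) = √((161 + (-71)² - 38*(-71)) + (7 - (-4 + 5*22)² - 45*22)) = √((161 + 5041 + 2698) + (7 - (-4 + 110)² - 990)) = √(7900 + (7 - 1*106² - 990)) = √(7900 + (7 - 1*11236 - 990)) = √(7900 + (7 - 11236 - 990)) = √(7900 - 12219) = √(-4319) = I*√4319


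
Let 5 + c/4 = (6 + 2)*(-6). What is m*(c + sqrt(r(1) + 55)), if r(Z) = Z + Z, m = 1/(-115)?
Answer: 212/115 - sqrt(57)/115 ≈ 1.7778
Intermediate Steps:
m = -1/115 ≈ -0.0086956
c = -212 (c = -20 + 4*((6 + 2)*(-6)) = -20 + 4*(8*(-6)) = -20 + 4*(-48) = -20 - 192 = -212)
r(Z) = 2*Z
m*(c + sqrt(r(1) + 55)) = -(-212 + sqrt(2*1 + 55))/115 = -(-212 + sqrt(2 + 55))/115 = -(-212 + sqrt(57))/115 = 212/115 - sqrt(57)/115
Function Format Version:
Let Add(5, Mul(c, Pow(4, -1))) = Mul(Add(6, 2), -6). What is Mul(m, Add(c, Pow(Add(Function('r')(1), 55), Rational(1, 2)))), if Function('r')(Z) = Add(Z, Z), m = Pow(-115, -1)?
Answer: Add(Rational(212, 115), Mul(Rational(-1, 115), Pow(57, Rational(1, 2)))) ≈ 1.7778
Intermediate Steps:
m = Rational(-1, 115) ≈ -0.0086956
c = -212 (c = Add(-20, Mul(4, Mul(Add(6, 2), -6))) = Add(-20, Mul(4, Mul(8, -6))) = Add(-20, Mul(4, -48)) = Add(-20, -192) = -212)
Function('r')(Z) = Mul(2, Z)
Mul(m, Add(c, Pow(Add(Function('r')(1), 55), Rational(1, 2)))) = Mul(Rational(-1, 115), Add(-212, Pow(Add(Mul(2, 1), 55), Rational(1, 2)))) = Mul(Rational(-1, 115), Add(-212, Pow(Add(2, 55), Rational(1, 2)))) = Mul(Rational(-1, 115), Add(-212, Pow(57, Rational(1, 2)))) = Add(Rational(212, 115), Mul(Rational(-1, 115), Pow(57, Rational(1, 2))))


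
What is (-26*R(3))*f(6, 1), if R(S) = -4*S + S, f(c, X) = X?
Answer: 234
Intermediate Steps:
R(S) = -3*S
(-26*R(3))*f(6, 1) = -(-78)*3*1 = -26*(-9)*1 = 234*1 = 234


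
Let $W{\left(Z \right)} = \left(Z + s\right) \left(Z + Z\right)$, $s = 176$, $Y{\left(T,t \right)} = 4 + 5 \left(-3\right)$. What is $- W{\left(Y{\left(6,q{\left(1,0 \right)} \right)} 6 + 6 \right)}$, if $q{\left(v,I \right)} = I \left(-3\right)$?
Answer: $13920$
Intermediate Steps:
$q{\left(v,I \right)} = - 3 I$
$Y{\left(T,t \right)} = -11$ ($Y{\left(T,t \right)} = 4 - 15 = -11$)
$W{\left(Z \right)} = 2 Z \left(176 + Z\right)$ ($W{\left(Z \right)} = \left(Z + 176\right) \left(Z + Z\right) = \left(176 + Z\right) 2 Z = 2 Z \left(176 + Z\right)$)
$- W{\left(Y{\left(6,q{\left(1,0 \right)} \right)} 6 + 6 \right)} = - 2 \left(\left(-11\right) 6 + 6\right) \left(176 + \left(\left(-11\right) 6 + 6\right)\right) = - 2 \left(-66 + 6\right) \left(176 + \left(-66 + 6\right)\right) = - 2 \left(-60\right) \left(176 - 60\right) = - 2 \left(-60\right) 116 = \left(-1\right) \left(-13920\right) = 13920$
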